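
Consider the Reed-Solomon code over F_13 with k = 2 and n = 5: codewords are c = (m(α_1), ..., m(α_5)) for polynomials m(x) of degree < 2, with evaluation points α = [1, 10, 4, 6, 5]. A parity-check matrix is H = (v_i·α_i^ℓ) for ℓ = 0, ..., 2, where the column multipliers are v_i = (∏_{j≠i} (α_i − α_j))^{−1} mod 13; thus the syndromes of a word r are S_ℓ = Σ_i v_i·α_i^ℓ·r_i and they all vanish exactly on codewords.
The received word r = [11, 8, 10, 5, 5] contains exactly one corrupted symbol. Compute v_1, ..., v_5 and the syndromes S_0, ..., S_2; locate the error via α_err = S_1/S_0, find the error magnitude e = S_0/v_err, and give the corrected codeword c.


S = (8, 1, 5), error at position 5, error magnitude e = 4, c = [11, 8, 10, 5, 1].

Step 1: column multipliers v_i = (∏_{j≠i}(α_i − α_j))^{−1} mod 13.
  i = 1 (α = 1): (1−10)(1−4)(1−6)(1−5) = (−9)·(−3)·(−5)·(−4) = 540 ≡ 7, so v_1 = 7^{−1} = 2 (mod 13).
  i = 2 (α = 10): (10−1)(10−4)(10−6)(10−5) = 9·6·4·5 = 1080 ≡ 1, so v_2 = 1^{−1} = 1 (mod 13).
  i = 3 (α = 4): (4−1)(4−10)(4−6)(4−5) = 3·(−6)·(−2)·(−1) = −36 ≡ 3, so v_3 = 3^{−1} = 9 (mod 13).
  i = 4 (α = 6): (6−1)(6−10)(6−4)(6−5) = 5·(−4)·2·1 = −40 ≡ 12, so v_4 = 12^{−1} = 12 (mod 13).
  i = 5 (α = 5): (5−1)(5−10)(5−4)(5−6) = 4·(−5)·1·(−1) = 20 ≡ 7, so v_5 = 7^{−1} = 2 (mod 13).
  v = [2, 1, 9, 12, 2].
Step 2: syndromes of r = [11, 8, 10, 5, 5] (all sums mod 13).
  S_0 = Σ v_i r_i = 2·11 + 1·8 + 9·10 + 12·5 + 2·5 = 190 ≡ 8.
  S_1 = Σ v_i α_i r_i = 2·1·11 + 1·10·8 + 9·4·10 + 12·6·5 + 2·5·5 = 872 ≡ 1.
  α_i^2 mod 13 = [1, 9, 3, 10, 12].
  S_2 = Σ v_i α_i^2 r_i = 2·1·11 + 1·9·8 + 9·3·10 + 12·10·5 + 2·12·5 = 1084 ≡ 5.
  S = (8, 1, 5) ≠ 0, so r is not a codeword (an error is present).
Step 3: locate the error. For a single error e at position i, S_ℓ = v_i·e·α_i^ℓ, so α_err = S_1/S_0.
  S_0^{−1} = 8^{−1} = 5 (mod 13), so α_err = 1·5 = 5 ≡ 5 = α_5. Error position i = 5.
  Consistency check: S_2/S_1 = 5·1 = 5 ≡ 5 = α_err ✓ (single-error assumption holds).
Step 4: error magnitude e = S_0/v_5 = S_0·∏_{j≠5}(α_5 − α_j) = 8·7 = 56 ≡ 4 (mod 13).
Step 5: correct position 5: c_5 = r_5 − e = 5 − 4 ≡ 1 (mod 13). Hence c = [11, 8, 10, 5, 1].
  Check: interpolating c through the α_i gives m(x) = 7 + 4·x (degree < 2) with m(α_i) = c_i for every i, so c is indeed a codeword.


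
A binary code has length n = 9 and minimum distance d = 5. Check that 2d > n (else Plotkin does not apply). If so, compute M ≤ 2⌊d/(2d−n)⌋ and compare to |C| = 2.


Plotkin bound M ≤ 10; given |C| = 2 ≤ bound (satisfied).

Check applicability: 2d = 10, n = 9.
2d − n = 1 > 0, so Plotkin applies.
Compute d/(2d−n) = 5/1 ≈ 5.0000.
⌊d/(2d−n)⌋ = 5.
Plotkin bound: M ≤ 2·5 = 10.
Given |C| = 2, check: satisfied.
This |C| is below the Plotkin bound.


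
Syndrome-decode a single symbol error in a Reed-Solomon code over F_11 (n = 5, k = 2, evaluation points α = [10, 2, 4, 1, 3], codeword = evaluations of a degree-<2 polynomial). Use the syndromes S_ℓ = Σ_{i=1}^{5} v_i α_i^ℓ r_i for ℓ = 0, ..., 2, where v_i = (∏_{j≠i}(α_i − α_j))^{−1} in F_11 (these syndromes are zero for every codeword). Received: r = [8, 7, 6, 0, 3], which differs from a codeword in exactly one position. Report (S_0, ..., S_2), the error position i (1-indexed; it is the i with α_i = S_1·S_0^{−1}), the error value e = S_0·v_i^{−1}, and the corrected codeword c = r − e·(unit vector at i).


S = (5, 9, 3), error at position 3, error magnitude e = 7, c = [8, 7, 10, 0, 3].

Step 1: column multipliers v_i = (∏_{j≠i}(α_i − α_j))^{−1} mod 11.
  i = 1 (α = 10): (10−2)(10−4)(10−1)(10−3) = 8·6·9·7 = 3024 ≡ 10, so v_1 = 10^{−1} = 10 (mod 11).
  i = 2 (α = 2): (2−10)(2−4)(2−1)(2−3) = (−8)·(−2)·1·(−1) = −16 ≡ 6, so v_2 = 6^{−1} = 2 (mod 11).
  i = 3 (α = 4): (4−10)(4−2)(4−1)(4−3) = (−6)·2·3·1 = −36 ≡ 8, so v_3 = 8^{−1} = 7 (mod 11).
  i = 4 (α = 1): (1−10)(1−2)(1−4)(1−3) = (−9)·(−1)·(−3)·(−2) = 54 ≡ 10, so v_4 = 10^{−1} = 10 (mod 11).
  i = 5 (α = 3): (3−10)(3−2)(3−4)(3−1) = (−7)·1·(−1)·2 = 14 ≡ 3, so v_5 = 3^{−1} = 4 (mod 11).
  v = [10, 2, 7, 10, 4].
Step 2: syndromes of r = [8, 7, 6, 0, 3] (all sums mod 11).
  S_0 = Σ v_i r_i = 10·8 + 2·7 + 7·6 + 10·0 + 4·3 = 148 ≡ 5.
  S_1 = Σ v_i α_i r_i = 10·10·8 + 2·2·7 + 7·4·6 + 10·1·0 + 4·3·3 = 1032 ≡ 9.
  α_i^2 mod 11 = [1, 4, 5, 1, 9].
  S_2 = Σ v_i α_i^2 r_i = 10·1·8 + 2·4·7 + 7·5·6 + 10·1·0 + 4·9·3 = 454 ≡ 3.
  S = (5, 9, 3) ≠ 0, so r is not a codeword (an error is present).
Step 3: locate the error. For a single error e at position i, S_ℓ = v_i·e·α_i^ℓ, so α_err = S_1/S_0.
  S_0^{−1} = 5^{−1} = 9 (mod 11), so α_err = 9·9 = 81 ≡ 4 = α_3. Error position i = 3.
  Consistency check: S_2/S_1 = 3·5 = 15 ≡ 4 = α_err ✓ (single-error assumption holds).
Step 4: error magnitude e = S_0/v_3 = S_0·∏_{j≠3}(α_3 − α_j) = 5·8 = 40 ≡ 7 (mod 11).
Step 5: correct position 3: c_3 = r_3 − e = 6 − 7 ≡ 10 (mod 11). Hence c = [8, 7, 10, 0, 3].
  Check: interpolating c through the α_i gives m(x) = 4 + 7·x (degree < 2) with m(α_i) = c_i for every i, so c is indeed a codeword.


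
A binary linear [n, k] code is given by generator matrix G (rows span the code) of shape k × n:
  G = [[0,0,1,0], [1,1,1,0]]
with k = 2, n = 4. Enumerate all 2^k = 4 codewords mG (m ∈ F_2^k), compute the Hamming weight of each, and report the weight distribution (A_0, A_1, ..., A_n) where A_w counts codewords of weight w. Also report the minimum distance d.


Weight distribution: A_0 = 1, A_1 = 1, A_2 = 1, A_3 = 1. Minimum distance d = 1.

Enumerate all 2^2 = 4 messages m ∈ F_2^2.
For each, compute codeword c = mG in F_2^4, then tally its weight.
  m = 00 → c = 0000, weight = 0.
  m = 10 → c = 0010, weight = 1.
  m = 01 → c = 1110, weight = 3.
  m = 11 → c = 1100, weight = 2.
Tally weights:
  weight 0: 1 codewords.
  weight 1: 1 codewords.
  weight 2: 1 codewords.
  weight 3: 1 codewords.
Minimum distance d = smallest w > 0 with A_w > 0 = 1.
Sanity: Σ A_w = 4 = 2^2 = 4 ✓.


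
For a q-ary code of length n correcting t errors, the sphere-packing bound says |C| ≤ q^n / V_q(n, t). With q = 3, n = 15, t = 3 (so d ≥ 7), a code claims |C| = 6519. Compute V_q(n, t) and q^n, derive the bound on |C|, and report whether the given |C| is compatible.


V_q(n, t) = 4091, q^n = 14348907, Hamming bound = 3507, |C| = 6519 > bound (violated).

Step 1: Compute V_q(n, t) = Σ_{j=0}^3 C(n, j) (q−1)^j.
  j = 0: C(15,0)·(2)^0 = 1·1 = 1.
  j = 1: C(15,1)·(2)^1 = 15·2 = 30.
  j = 2: C(15,2)·(2)^2 = 105·4 = 420.
  j = 3: C(15,3)·(2)^3 = 455·8 = 3640.
  V_q(n, t) = 1 + 30 + 420 + 3640 = 4091.
Step 2: q^n = 3^15 = 14348907.
Step 3: Hamming bound ⌊q^n / V_q(n,t)⌋ = ⌊14348907/4091⌋ = 3507.
Step 4: Compare |C| = 6519 to 3507: violated.
The claimed |C| lies above the Hamming bound, so no 3-ary code of length 15 with d ≥ 7 can have 6519 codewords.


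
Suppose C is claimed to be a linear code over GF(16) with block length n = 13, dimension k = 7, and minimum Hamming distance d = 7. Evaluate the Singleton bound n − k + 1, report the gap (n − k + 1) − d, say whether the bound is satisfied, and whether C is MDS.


Singleton RHS = n − k + 1 = 7, slack = 0, bound satisfied, MDS.

Singleton bound: d ≤ n − k + 1.
Here n = 13, k = 7, so n − k + 1 = 7.
Given d = 7, check d ≤ 7: YES.
Slack = (n − k + 1) − d = 0.
The code is MDS (slack = 0).
Description: the claimed parameters are [13, 7, 7]_16; such a code would be MDS (meets Singleton bound).


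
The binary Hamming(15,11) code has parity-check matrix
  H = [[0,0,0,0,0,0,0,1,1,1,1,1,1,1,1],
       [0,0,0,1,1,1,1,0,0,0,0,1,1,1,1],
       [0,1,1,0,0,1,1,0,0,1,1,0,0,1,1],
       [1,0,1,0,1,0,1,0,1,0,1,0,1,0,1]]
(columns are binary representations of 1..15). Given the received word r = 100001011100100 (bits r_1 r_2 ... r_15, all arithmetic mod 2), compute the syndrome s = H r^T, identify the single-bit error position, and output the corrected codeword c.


s = (0, 0, 0, 1)^T, error position = 1, corrected codeword c = 000001011100100

Compute s = H r^T mod 2 one row at a time:
  s_1 = 1 + 1 + 1 + 0 + 0 + 1 + 0 + 0 = 4 ≡ 0 (mod 2).
  s_2 = 0 + 0 + 1 + 0 + 0 + 1 + 0 + 0 = 2 ≡ 0 (mod 2).
  s_3 = 0 + 0 + 1 + 0 + 1 + 0 + 0 + 0 = 2 ≡ 0 (mod 2).
  s_4 = 1 + 0 + 0 + 0 + 1 + 0 + 1 + 0 = 3 ≡ 1 (mod 2).
s = (0, 0, 0, 1)^T — this equals column 1 of H (binary 0001), so error is at position 1.
Correct: flip bit 1 of r = 100001011100100 to get c = 000001011100100.


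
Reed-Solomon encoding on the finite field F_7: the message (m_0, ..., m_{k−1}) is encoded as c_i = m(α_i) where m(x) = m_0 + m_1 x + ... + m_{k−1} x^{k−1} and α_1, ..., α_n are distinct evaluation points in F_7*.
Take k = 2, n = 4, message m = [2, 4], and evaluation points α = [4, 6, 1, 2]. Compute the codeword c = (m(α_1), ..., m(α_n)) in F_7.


c = [4, 5, 6, 3]

Message polynomial: m(x) = 2 + 4·x (mod 7).
For each evaluation point α_i, compute m(α_i) mod 7:
  α_1 = 4: Horner steps 4 → 4, so m(4) = 4.
  α_2 = 6: Horner steps 4 → 5, so m(6) = 5.
  α_3 = 1: Horner steps 4 → 6, so m(1) = 6.
  α_4 = 2: Horner steps 4 → 3, so m(2) = 3.
Codeword c = [4, 5, 6, 3] ∈ F_7^4.


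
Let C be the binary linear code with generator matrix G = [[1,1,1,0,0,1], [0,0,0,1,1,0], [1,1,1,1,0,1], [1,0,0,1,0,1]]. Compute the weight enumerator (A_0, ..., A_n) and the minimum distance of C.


Weight distribution: A_0 = 1, A_1 = 2, A_2 = 3, A_3 = 4, A_4 = 3, A_5 = 2, A_6 = 1. Minimum distance d = 1.

Enumerate all 2^4 = 16 messages m ∈ F_2^4.
For each, compute codeword c = mG in F_2^6, then tally its weight.
  m = 0000 → c = 000000, weight = 0.
  m = 1000 → c = 111001, weight = 4.
  m = 0100 → c = 000110, weight = 2.
  m = 1100 → c = 111111, weight = 6.
  m = 0010 → c = 111101, weight = 5.
  m = 1010 → c = 000100, weight = 1.
  m = 0110 → c = 111011, weight = 5.
  m = 1110 → c = 000010, weight = 1.
  m = 0001 → c = 100101, weight = 3.
  m = 1001 → c = 011100, weight = 3.
  m = 0101 → c = 100011, weight = 3.
  m = 1101 → c = 011010, weight = 3.
  m = 0011 → c = 011000, weight = 2.
  m = 1011 → c = 100001, weight = 2.
  m = 0111 → c = 011110, weight = 4.
  m = 1111 → c = 100111, weight = 4.
Tally weights:
  weight 0: 1 codewords.
  weight 1: 2 codewords.
  weight 2: 3 codewords.
  weight 3: 4 codewords.
  weight 4: 3 codewords.
  weight 5: 2 codewords.
  weight 6: 1 codewords.
Minimum distance d = smallest w > 0 with A_w > 0 = 1.
Sanity: Σ A_w = 16 = 2^4 = 16 ✓.


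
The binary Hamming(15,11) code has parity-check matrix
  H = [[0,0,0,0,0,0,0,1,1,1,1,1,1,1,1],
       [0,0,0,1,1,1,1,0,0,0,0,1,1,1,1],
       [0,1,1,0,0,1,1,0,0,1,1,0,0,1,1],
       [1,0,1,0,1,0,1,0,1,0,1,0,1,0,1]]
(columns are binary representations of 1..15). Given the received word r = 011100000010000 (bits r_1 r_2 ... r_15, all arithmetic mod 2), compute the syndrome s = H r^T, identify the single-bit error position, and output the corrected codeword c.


s = (1, 1, 1, 0)^T, error position = 14, corrected codeword c = 011100000010010

Compute s = H r^T mod 2 one row at a time:
  s_1 = 0 + 0 + 0 + 1 + 0 + 0 + 0 + 0 = 1 ≡ 1 (mod 2).
  s_2 = 1 + 0 + 0 + 0 + 0 + 0 + 0 + 0 = 1 ≡ 1 (mod 2).
  s_3 = 1 + 1 + 0 + 0 + 0 + 1 + 0 + 0 = 3 ≡ 1 (mod 2).
  s_4 = 0 + 1 + 0 + 0 + 0 + 1 + 0 + 0 = 2 ≡ 0 (mod 2).
s = (1, 1, 1, 0)^T — this equals column 14 of H (binary 1110), so error is at position 14.
Correct: flip bit 14 of r = 011100000010000 to get c = 011100000010010.


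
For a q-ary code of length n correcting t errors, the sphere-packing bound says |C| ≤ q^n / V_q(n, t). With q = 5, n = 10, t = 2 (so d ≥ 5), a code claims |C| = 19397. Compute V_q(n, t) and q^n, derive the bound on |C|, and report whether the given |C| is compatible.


V_q(n, t) = 761, q^n = 9765625, Hamming bound = 12832, |C| = 19397 > bound (violated).

Step 1: Compute V_q(n, t) = Σ_{j=0}^2 C(n, j) (q−1)^j.
  j = 0: C(10,0)·(4)^0 = 1·1 = 1.
  j = 1: C(10,1)·(4)^1 = 10·4 = 40.
  j = 2: C(10,2)·(4)^2 = 45·16 = 720.
  V_q(n, t) = 1 + 40 + 720 = 761.
Step 2: q^n = 5^10 = 9765625.
Step 3: Hamming bound ⌊q^n / V_q(n,t)⌋ = ⌊9765625/761⌋ = 12832.
Step 4: Compare |C| = 19397 to 12832: violated.
The claimed |C| lies above the Hamming bound, so no 5-ary code of length 10 with d ≥ 5 can have 19397 codewords.


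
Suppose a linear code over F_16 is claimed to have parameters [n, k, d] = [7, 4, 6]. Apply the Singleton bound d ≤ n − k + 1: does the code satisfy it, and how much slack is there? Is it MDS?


Singleton RHS = n − k + 1 = 4, slack = -2, bound violated (no such code; not MDS).

Singleton bound: d ≤ n − k + 1.
Here n = 7, k = 4, so n − k + 1 = 4.
Given d = 6, check d ≤ 4: NO.
Slack = (n − k + 1) − d = -2.
The slack is negative: d = 6 exceeds n − k + 1 = 4 by 2, so the Singleton bound is violated and no linear [7, 4, 6]_16 code can exist. In particular it is not MDS (MDS requires d = n − k + 1 exactly).
Description: the claimed parameters are [7, 4, 6]_16; such a code would be impossible (violates the Singleton bound).


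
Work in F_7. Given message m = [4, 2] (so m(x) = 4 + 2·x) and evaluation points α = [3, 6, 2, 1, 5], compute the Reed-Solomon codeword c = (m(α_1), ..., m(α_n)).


c = [3, 2, 1, 6, 0]

Message polynomial: m(x) = 4 + 2·x (mod 7).
For each evaluation point α_i, compute m(α_i) mod 7:
  α_1 = 3: Horner steps 2 → 3, so m(3) = 3.
  α_2 = 6: Horner steps 2 → 2, so m(6) = 2.
  α_3 = 2: Horner steps 2 → 1, so m(2) = 1.
  α_4 = 1: Horner steps 2 → 6, so m(1) = 6.
  α_5 = 5: Horner steps 2 → 0, so m(5) = 0.
Codeword c = [3, 2, 1, 6, 0] ∈ F_7^5.


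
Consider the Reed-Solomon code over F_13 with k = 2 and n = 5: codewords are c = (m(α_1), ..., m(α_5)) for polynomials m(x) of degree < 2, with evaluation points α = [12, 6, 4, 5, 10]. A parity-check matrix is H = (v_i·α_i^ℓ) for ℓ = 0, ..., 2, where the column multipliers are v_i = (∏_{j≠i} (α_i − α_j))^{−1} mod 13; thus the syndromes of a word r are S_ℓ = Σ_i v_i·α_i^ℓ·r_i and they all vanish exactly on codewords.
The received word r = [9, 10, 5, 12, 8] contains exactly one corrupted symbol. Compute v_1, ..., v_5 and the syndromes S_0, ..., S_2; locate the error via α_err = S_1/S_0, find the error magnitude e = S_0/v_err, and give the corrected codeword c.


S = (12, 7, 3), error at position 2, error magnitude e = 4, c = [9, 6, 5, 12, 8].

Step 1: column multipliers v_i = (∏_{j≠i}(α_i − α_j))^{−1} mod 13.
  i = 1 (α = 12): (12−6)(12−4)(12−5)(12−10) = 6·8·7·2 = 672 ≡ 9, so v_1 = 9^{−1} = 3 (mod 13).
  i = 2 (α = 6): (6−12)(6−4)(6−5)(6−10) = (−6)·2·1·(−4) = 48 ≡ 9, so v_2 = 9^{−1} = 3 (mod 13).
  i = 3 (α = 4): (4−12)(4−6)(4−5)(4−10) = (−8)·(−2)·(−1)·(−6) = 96 ≡ 5, so v_3 = 5^{−1} = 8 (mod 13).
  i = 4 (α = 5): (5−12)(5−6)(5−4)(5−10) = (−7)·(−1)·1·(−5) = −35 ≡ 4, so v_4 = 4^{−1} = 10 (mod 13).
  i = 5 (α = 10): (10−12)(10−6)(10−4)(10−5) = (−2)·4·6·5 = −240 ≡ 7, so v_5 = 7^{−1} = 2 (mod 13).
  v = [3, 3, 8, 10, 2].
Step 2: syndromes of r = [9, 10, 5, 12, 8] (all sums mod 13).
  S_0 = Σ v_i r_i = 3·9 + 3·10 + 8·5 + 10·12 + 2·8 = 233 ≡ 12.
  S_1 = Σ v_i α_i r_i = 3·12·9 + 3·6·10 + 8·4·5 + 10·5·12 + 2·10·8 = 1424 ≡ 7.
  α_i^2 mod 13 = [1, 10, 3, 12, 9].
  S_2 = Σ v_i α_i^2 r_i = 3·1·9 + 3·10·10 + 8·3·5 + 10·12·12 + 2·9·8 = 2031 ≡ 3.
  S = (12, 7, 3) ≠ 0, so r is not a codeword (an error is present).
Step 3: locate the error. For a single error e at position i, S_ℓ = v_i·e·α_i^ℓ, so α_err = S_1/S_0.
  S_0^{−1} = 12^{−1} = 12 (mod 13), so α_err = 7·12 = 84 ≡ 6 = α_2. Error position i = 2.
  Consistency check: S_2/S_1 = 3·2 = 6 ≡ 6 = α_err ✓ (single-error assumption holds).
Step 4: error magnitude e = S_0/v_2 = S_0·∏_{j≠2}(α_2 − α_j) = 12·9 = 108 ≡ 4 (mod 13).
Step 5: correct position 2: c_2 = r_2 − e = 10 − 4 ≡ 6 (mod 13). Hence c = [9, 6, 5, 12, 8].
  Check: interpolating c through the α_i gives m(x) = 3 + 7·x (degree < 2) with m(α_i) = c_i for every i, so c is indeed a codeword.


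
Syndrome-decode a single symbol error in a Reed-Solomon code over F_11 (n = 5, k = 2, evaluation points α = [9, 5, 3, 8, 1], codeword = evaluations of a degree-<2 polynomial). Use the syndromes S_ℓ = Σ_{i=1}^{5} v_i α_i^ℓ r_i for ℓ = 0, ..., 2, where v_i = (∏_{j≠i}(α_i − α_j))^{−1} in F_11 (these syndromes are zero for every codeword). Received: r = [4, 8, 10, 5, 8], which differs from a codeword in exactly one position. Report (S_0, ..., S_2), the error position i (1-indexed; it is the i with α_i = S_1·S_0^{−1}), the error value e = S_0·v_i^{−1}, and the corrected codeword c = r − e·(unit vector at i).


S = (5, 5, 5), error at position 5, error magnitude e = 7, c = [4, 8, 10, 5, 1].

Step 1: column multipliers v_i = (∏_{j≠i}(α_i − α_j))^{−1} mod 11.
  i = 1 (α = 9): (9−5)(9−3)(9−8)(9−1) = 4·6·1·8 = 192 ≡ 5, so v_1 = 5^{−1} = 9 (mod 11).
  i = 2 (α = 5): (5−9)(5−3)(5−8)(5−1) = (−4)·2·(−3)·4 = 96 ≡ 8, so v_2 = 8^{−1} = 7 (mod 11).
  i = 3 (α = 3): (3−9)(3−5)(3−8)(3−1) = (−6)·(−2)·(−5)·2 = −120 ≡ 1, so v_3 = 1^{−1} = 1 (mod 11).
  i = 4 (α = 8): (8−9)(8−5)(8−3)(8−1) = (−1)·3·5·7 = −105 ≡ 5, so v_4 = 5^{−1} = 9 (mod 11).
  i = 5 (α = 1): (1−9)(1−5)(1−3)(1−8) = (−8)·(−4)·(−2)·(−7) = 448 ≡ 8, so v_5 = 8^{−1} = 7 (mod 11).
  v = [9, 7, 1, 9, 7].
Step 2: syndromes of r = [4, 8, 10, 5, 8] (all sums mod 11).
  S_0 = Σ v_i r_i = 9·4 + 7·8 + 1·10 + 9·5 + 7·8 = 203 ≡ 5.
  S_1 = Σ v_i α_i r_i = 9·9·4 + 7·5·8 + 1·3·10 + 9·8·5 + 7·1·8 = 1050 ≡ 5.
  α_i^2 mod 11 = [4, 3, 9, 9, 1].
  S_2 = Σ v_i α_i^2 r_i = 9·4·4 + 7·3·8 + 1·9·10 + 9·9·5 + 7·1·8 = 863 ≡ 5.
  S = (5, 5, 5) ≠ 0, so r is not a codeword (an error is present).
Step 3: locate the error. For a single error e at position i, S_ℓ = v_i·e·α_i^ℓ, so α_err = S_1/S_0.
  S_0^{−1} = 5^{−1} = 9 (mod 11), so α_err = 5·9 = 45 ≡ 1 = α_5. Error position i = 5.
  Consistency check: S_2/S_1 = 5·9 = 45 ≡ 1 = α_err ✓ (single-error assumption holds).
Step 4: error magnitude e = S_0/v_5 = S_0·∏_{j≠5}(α_5 − α_j) = 5·8 = 40 ≡ 7 (mod 11).
Step 5: correct position 5: c_5 = r_5 − e = 8 − 7 ≡ 1 (mod 11). Hence c = [4, 8, 10, 5, 1].
  Check: interpolating c through the α_i gives m(x) = 2 + 10·x (degree < 2) with m(α_i) = c_i for every i, so c is indeed a codeword.


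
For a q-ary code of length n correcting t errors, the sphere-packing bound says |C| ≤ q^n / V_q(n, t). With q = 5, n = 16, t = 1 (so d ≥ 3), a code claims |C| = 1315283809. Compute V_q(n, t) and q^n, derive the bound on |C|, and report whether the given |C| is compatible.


V_q(n, t) = 65, q^n = 152587890625, Hamming bound = 2347506009, |C| = 1315283809 ≤ bound (satisfied).

Step 1: Compute V_q(n, t) = Σ_{j=0}^1 C(n, j) (q−1)^j.
  j = 0: C(16,0)·(4)^0 = 1·1 = 1.
  j = 1: C(16,1)·(4)^1 = 16·4 = 64.
  V_q(n, t) = 1 + 64 = 65.
Step 2: q^n = 5^16 = 152587890625.
Step 3: Hamming bound ⌊q^n / V_q(n,t)⌋ = ⌊152587890625/65⌋ = 2347506009.
Step 4: Compare |C| = 1315283809 to 2347506009: satisfied.
The claimed |C| lies below the Hamming bound.


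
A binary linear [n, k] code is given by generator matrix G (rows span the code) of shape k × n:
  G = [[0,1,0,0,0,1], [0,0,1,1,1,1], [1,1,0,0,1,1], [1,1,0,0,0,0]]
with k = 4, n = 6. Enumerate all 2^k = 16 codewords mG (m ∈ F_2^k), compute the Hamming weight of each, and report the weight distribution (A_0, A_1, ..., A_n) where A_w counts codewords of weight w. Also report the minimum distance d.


Weight distribution: A_0 = 1, A_2 = 7, A_4 = 7, A_6 = 1. Minimum distance d = 2.

Enumerate all 2^4 = 16 messages m ∈ F_2^4.
For each, compute codeword c = mG in F_2^6, then tally its weight.
  m = 0000 → c = 000000, weight = 0.
  m = 1000 → c = 010001, weight = 2.
  m = 0100 → c = 001111, weight = 4.
  m = 1100 → c = 011110, weight = 4.
  m = 0010 → c = 110011, weight = 4.
  m = 1010 → c = 100010, weight = 2.
  m = 0110 → c = 111100, weight = 4.
  m = 1110 → c = 101101, weight = 4.
  m = 0001 → c = 110000, weight = 2.
  m = 1001 → c = 100001, weight = 2.
  m = 0101 → c = 111111, weight = 6.
  m = 1101 → c = 101110, weight = 4.
  m = 0011 → c = 000011, weight = 2.
  m = 1011 → c = 010010, weight = 2.
  m = 0111 → c = 001100, weight = 2.
  m = 1111 → c = 011101, weight = 4.
Tally weights:
  weight 0: 1 codewords.
  weight 2: 7 codewords.
  weight 4: 7 codewords.
  weight 6: 1 codewords.
Minimum distance d = smallest w > 0 with A_w > 0 = 2.
Sanity: Σ A_w = 16 = 2^4 = 16 ✓.


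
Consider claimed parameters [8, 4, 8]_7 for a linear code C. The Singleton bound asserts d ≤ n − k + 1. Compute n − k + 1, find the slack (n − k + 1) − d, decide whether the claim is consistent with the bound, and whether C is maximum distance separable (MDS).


Singleton RHS = n − k + 1 = 5, slack = -3, bound violated (no such code; not MDS).

Singleton bound: d ≤ n − k + 1.
Here n = 8, k = 4, so n − k + 1 = 5.
Given d = 8, check d ≤ 5: NO.
Slack = (n − k + 1) − d = -3.
The slack is negative: d = 8 exceeds n − k + 1 = 5 by 3, so the Singleton bound is violated and no linear [8, 4, 8]_7 code can exist. In particular it is not MDS (MDS requires d = n − k + 1 exactly).
Description: the claimed parameters are [8, 4, 8]_7; such a code would be impossible (violates the Singleton bound).


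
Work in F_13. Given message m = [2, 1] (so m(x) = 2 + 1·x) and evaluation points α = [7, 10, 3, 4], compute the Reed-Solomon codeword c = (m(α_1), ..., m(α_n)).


c = [9, 12, 5, 6]

Message polynomial: m(x) = 2 + 1·x (mod 13).
For each evaluation point α_i, compute m(α_i) mod 13:
  α_1 = 7: Horner steps 1 → 9, so m(7) = 9.
  α_2 = 10: Horner steps 1 → 12, so m(10) = 12.
  α_3 = 3: Horner steps 1 → 5, so m(3) = 5.
  α_4 = 4: Horner steps 1 → 6, so m(4) = 6.
Codeword c = [9, 12, 5, 6] ∈ F_13^4.


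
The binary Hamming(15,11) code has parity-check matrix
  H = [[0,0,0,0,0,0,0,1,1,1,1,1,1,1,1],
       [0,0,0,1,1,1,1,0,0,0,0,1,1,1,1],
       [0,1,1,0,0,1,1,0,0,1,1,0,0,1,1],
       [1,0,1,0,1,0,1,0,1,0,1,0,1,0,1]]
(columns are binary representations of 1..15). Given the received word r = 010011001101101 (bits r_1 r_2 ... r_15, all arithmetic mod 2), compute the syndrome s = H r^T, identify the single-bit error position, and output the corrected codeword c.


s = (1, 1, 0, 0)^T, error position = 12, corrected codeword c = 010011001100101

Compute s = H r^T mod 2 one row at a time:
  s_1 = 0 + 1 + 1 + 0 + 1 + 1 + 0 + 1 = 5 ≡ 1 (mod 2).
  s_2 = 0 + 1 + 1 + 0 + 1 + 1 + 0 + 1 = 5 ≡ 1 (mod 2).
  s_3 = 1 + 0 + 1 + 0 + 1 + 0 + 0 + 1 = 4 ≡ 0 (mod 2).
  s_4 = 0 + 0 + 1 + 0 + 1 + 0 + 1 + 1 = 4 ≡ 0 (mod 2).
s = (1, 1, 0, 0)^T — this equals column 12 of H (binary 1100), so error is at position 12.
Correct: flip bit 12 of r = 010011001101101 to get c = 010011001100101.


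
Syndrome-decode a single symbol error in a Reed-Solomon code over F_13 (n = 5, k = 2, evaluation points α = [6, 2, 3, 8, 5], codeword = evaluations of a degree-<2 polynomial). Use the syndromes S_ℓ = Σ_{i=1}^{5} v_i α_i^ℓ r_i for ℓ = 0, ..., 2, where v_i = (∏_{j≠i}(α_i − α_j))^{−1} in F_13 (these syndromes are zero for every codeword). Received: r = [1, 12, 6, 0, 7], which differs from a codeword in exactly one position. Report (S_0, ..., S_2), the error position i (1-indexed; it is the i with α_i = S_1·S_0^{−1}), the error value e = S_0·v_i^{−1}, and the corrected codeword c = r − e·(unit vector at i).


S = (1, 8, 12), error at position 4, error magnitude e = 11, c = [1, 12, 6, 2, 7].

Step 1: column multipliers v_i = (∏_{j≠i}(α_i − α_j))^{−1} mod 13.
  i = 1 (α = 6): (6−2)(6−3)(6−8)(6−5) = 4·3·(−2)·1 = −24 ≡ 2, so v_1 = 2^{−1} = 7 (mod 13).
  i = 2 (α = 2): (2−6)(2−3)(2−8)(2−5) = (−4)·(−1)·(−6)·(−3) = 72 ≡ 7, so v_2 = 7^{−1} = 2 (mod 13).
  i = 3 (α = 3): (3−6)(3−2)(3−8)(3−5) = (−3)·1·(−5)·(−2) = −30 ≡ 9, so v_3 = 9^{−1} = 3 (mod 13).
  i = 4 (α = 8): (8−6)(8−2)(8−3)(8−5) = 2·6·5·3 = 180 ≡ 11, so v_4 = 11^{−1} = 6 (mod 13).
  i = 5 (α = 5): (5−6)(5−2)(5−3)(5−8) = (−1)·3·2·(−3) = 18 ≡ 5, so v_5 = 5^{−1} = 8 (mod 13).
  v = [7, 2, 3, 6, 8].
Step 2: syndromes of r = [1, 12, 6, 0, 7] (all sums mod 13).
  S_0 = Σ v_i r_i = 7·1 + 2·12 + 3·6 + 6·0 + 8·7 = 105 ≡ 1.
  S_1 = Σ v_i α_i r_i = 7·6·1 + 2·2·12 + 3·3·6 + 6·8·0 + 8·5·7 = 424 ≡ 8.
  α_i^2 mod 13 = [10, 4, 9, 12, 12].
  S_2 = Σ v_i α_i^2 r_i = 7·10·1 + 2·4·12 + 3·9·6 + 6·12·0 + 8·12·7 = 1000 ≡ 12.
  S = (1, 8, 12) ≠ 0, so r is not a codeword (an error is present).
Step 3: locate the error. For a single error e at position i, S_ℓ = v_i·e·α_i^ℓ, so α_err = S_1/S_0.
  S_0^{−1} = 1^{−1} = 1 (mod 13), so α_err = 8·1 = 8 ≡ 8 = α_4. Error position i = 4.
  Consistency check: S_2/S_1 = 12·5 = 60 ≡ 8 = α_err ✓ (single-error assumption holds).
Step 4: error magnitude e = S_0/v_4 = S_0·∏_{j≠4}(α_4 − α_j) = 1·11 = 11 ≡ 11 (mod 13).
Step 5: correct position 4: c_4 = r_4 − e = 0 − 11 ≡ 2 (mod 13). Hence c = [1, 12, 6, 2, 7].
  Check: interpolating c through the α_i gives m(x) = 11 + 7·x (degree < 2) with m(α_i) = c_i for every i, so c is indeed a codeword.


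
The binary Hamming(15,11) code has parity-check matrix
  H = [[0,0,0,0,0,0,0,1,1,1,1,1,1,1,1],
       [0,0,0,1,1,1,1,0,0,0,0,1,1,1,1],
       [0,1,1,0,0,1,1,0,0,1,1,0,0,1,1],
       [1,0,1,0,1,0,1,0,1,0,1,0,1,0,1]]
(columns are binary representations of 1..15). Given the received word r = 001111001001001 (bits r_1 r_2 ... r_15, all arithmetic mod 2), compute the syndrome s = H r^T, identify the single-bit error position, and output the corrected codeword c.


s = (1, 1, 1, 0)^T, error position = 14, corrected codeword c = 001111001001011

Compute s = H r^T mod 2 one row at a time:
  s_1 = 0 + 1 + 0 + 0 + 1 + 0 + 0 + 1 = 3 ≡ 1 (mod 2).
  s_2 = 1 + 1 + 1 + 0 + 1 + 0 + 0 + 1 = 5 ≡ 1 (mod 2).
  s_3 = 0 + 1 + 1 + 0 + 0 + 0 + 0 + 1 = 3 ≡ 1 (mod 2).
  s_4 = 0 + 1 + 1 + 0 + 1 + 0 + 0 + 1 = 4 ≡ 0 (mod 2).
s = (1, 1, 1, 0)^T — this equals column 14 of H (binary 1110), so error is at position 14.
Correct: flip bit 14 of r = 001111001001001 to get c = 001111001001011.


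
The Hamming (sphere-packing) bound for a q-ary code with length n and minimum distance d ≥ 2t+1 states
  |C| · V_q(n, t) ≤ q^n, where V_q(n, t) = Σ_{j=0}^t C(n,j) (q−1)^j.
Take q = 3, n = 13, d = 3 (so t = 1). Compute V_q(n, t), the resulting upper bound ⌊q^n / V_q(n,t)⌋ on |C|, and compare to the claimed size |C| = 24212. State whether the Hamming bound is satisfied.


V_q(n, t) = 27, q^n = 1594323, Hamming bound = 59049, |C| = 24212 ≤ bound (satisfied).

Step 1: Compute V_q(n, t) = Σ_{j=0}^1 C(n, j) (q−1)^j.
  j = 0: C(13,0)·(2)^0 = 1·1 = 1.
  j = 1: C(13,1)·(2)^1 = 13·2 = 26.
  V_q(n, t) = 1 + 26 = 27.
Step 2: q^n = 3^13 = 1594323.
Step 3: Hamming bound ⌊q^n / V_q(n,t)⌋ = ⌊1594323/27⌋ = 59049.
Step 4: Compare |C| = 24212 to 59049: satisfied.
The claimed |C| lies below the Hamming bound.


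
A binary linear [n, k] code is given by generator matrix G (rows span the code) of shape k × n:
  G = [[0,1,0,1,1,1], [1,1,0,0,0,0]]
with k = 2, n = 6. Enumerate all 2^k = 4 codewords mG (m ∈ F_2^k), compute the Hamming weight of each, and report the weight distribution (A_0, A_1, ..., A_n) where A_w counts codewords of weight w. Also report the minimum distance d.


Weight distribution: A_0 = 1, A_2 = 1, A_4 = 2. Minimum distance d = 2.

Enumerate all 2^2 = 4 messages m ∈ F_2^2.
For each, compute codeword c = mG in F_2^6, then tally its weight.
  m = 00 → c = 000000, weight = 0.
  m = 10 → c = 010111, weight = 4.
  m = 01 → c = 110000, weight = 2.
  m = 11 → c = 100111, weight = 4.
Tally weights:
  weight 0: 1 codewords.
  weight 2: 1 codewords.
  weight 4: 2 codewords.
Minimum distance d = smallest w > 0 with A_w > 0 = 2.
Sanity: Σ A_w = 4 = 2^2 = 4 ✓.


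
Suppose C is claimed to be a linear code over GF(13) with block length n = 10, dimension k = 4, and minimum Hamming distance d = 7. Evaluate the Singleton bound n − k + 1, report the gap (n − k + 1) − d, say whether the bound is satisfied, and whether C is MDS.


Singleton RHS = n − k + 1 = 7, slack = 0, bound satisfied, MDS.

Singleton bound: d ≤ n − k + 1.
Here n = 10, k = 4, so n − k + 1 = 7.
Given d = 7, check d ≤ 7: YES.
Slack = (n − k + 1) − d = 0.
The code is MDS (slack = 0).
Description: the claimed parameters are [10, 4, 7]_13; such a code would be MDS (meets Singleton bound).


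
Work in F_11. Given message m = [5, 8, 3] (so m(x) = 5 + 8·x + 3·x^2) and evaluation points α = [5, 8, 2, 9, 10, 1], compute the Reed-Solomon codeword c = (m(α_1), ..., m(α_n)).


c = [10, 8, 0, 1, 0, 5]

Message polynomial: m(x) = 5 + 8·x + 3·x^2 (mod 11).
For each evaluation point α_i, compute m(α_i) mod 11:
  α_1 = 5: Horner steps 3 → 1 → 10, so m(5) = 10.
  α_2 = 8: Horner steps 3 → 10 → 8, so m(8) = 8.
  α_3 = 2: Horner steps 3 → 3 → 0, so m(2) = 0.
  α_4 = 9: Horner steps 3 → 2 → 1, so m(9) = 1.
  α_5 = 10: Horner steps 3 → 5 → 0, so m(10) = 0.
  α_6 = 1: Horner steps 3 → 0 → 5, so m(1) = 5.
Codeword c = [10, 8, 0, 1, 0, 5] ∈ F_11^6.


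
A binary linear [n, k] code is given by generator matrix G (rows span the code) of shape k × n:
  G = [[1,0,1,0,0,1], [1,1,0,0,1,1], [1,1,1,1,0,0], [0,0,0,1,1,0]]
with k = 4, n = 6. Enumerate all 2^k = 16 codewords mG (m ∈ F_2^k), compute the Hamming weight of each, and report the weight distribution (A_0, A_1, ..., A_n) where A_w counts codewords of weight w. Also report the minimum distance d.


Weight distribution: A_0 = 1, A_1 = 1, A_2 = 2, A_3 = 6, A_4 = 5, A_5 = 1. Minimum distance d = 1.

Enumerate all 2^4 = 16 messages m ∈ F_2^4.
For each, compute codeword c = mG in F_2^6, then tally its weight.
  m = 0000 → c = 000000, weight = 0.
  m = 1000 → c = 101001, weight = 3.
  m = 0100 → c = 110011, weight = 4.
  m = 1100 → c = 011010, weight = 3.
  m = 0010 → c = 111100, weight = 4.
  m = 1010 → c = 010101, weight = 3.
  m = 0110 → c = 001111, weight = 4.
  m = 1110 → c = 100110, weight = 3.
  m = 0001 → c = 000110, weight = 2.
  m = 1001 → c = 101111, weight = 5.
  m = 0101 → c = 110101, weight = 4.
  m = 1101 → c = 011100, weight = 3.
  m = 0011 → c = 111010, weight = 4.
  m = 1011 → c = 010011, weight = 3.
  m = 0111 → c = 001001, weight = 2.
  m = 1111 → c = 100000, weight = 1.
Tally weights:
  weight 0: 1 codewords.
  weight 1: 1 codewords.
  weight 2: 2 codewords.
  weight 3: 6 codewords.
  weight 4: 5 codewords.
  weight 5: 1 codewords.
Minimum distance d = smallest w > 0 with A_w > 0 = 1.
Sanity: Σ A_w = 16 = 2^4 = 16 ✓.


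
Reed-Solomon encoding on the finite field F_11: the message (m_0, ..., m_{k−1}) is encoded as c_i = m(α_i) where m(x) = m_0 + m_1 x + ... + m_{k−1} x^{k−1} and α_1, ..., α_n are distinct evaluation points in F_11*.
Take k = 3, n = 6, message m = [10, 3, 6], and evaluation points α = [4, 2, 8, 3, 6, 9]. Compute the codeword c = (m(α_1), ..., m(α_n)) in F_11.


c = [8, 7, 0, 7, 2, 6]

Message polynomial: m(x) = 10 + 3·x + 6·x^2 (mod 11).
For each evaluation point α_i, compute m(α_i) mod 11:
  α_1 = 4: Horner steps 6 → 5 → 8, so m(4) = 8.
  α_2 = 2: Horner steps 6 → 4 → 7, so m(2) = 7.
  α_3 = 8: Horner steps 6 → 7 → 0, so m(8) = 0.
  α_4 = 3: Horner steps 6 → 10 → 7, so m(3) = 7.
  α_5 = 6: Horner steps 6 → 6 → 2, so m(6) = 2.
  α_6 = 9: Horner steps 6 → 2 → 6, so m(9) = 6.
Codeword c = [8, 7, 0, 7, 2, 6] ∈ F_11^6.


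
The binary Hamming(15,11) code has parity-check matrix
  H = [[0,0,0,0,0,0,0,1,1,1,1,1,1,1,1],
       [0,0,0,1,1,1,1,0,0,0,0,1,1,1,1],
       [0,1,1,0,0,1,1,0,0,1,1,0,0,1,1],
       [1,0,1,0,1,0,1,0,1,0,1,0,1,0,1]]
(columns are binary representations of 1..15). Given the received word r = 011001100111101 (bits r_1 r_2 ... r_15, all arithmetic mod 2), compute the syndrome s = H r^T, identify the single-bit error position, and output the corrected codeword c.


s = (1, 1, 1, 1)^T, error position = 15, corrected codeword c = 011001100111100

Compute s = H r^T mod 2 one row at a time:
  s_1 = 0 + 0 + 1 + 1 + 1 + 1 + 0 + 1 = 5 ≡ 1 (mod 2).
  s_2 = 0 + 0 + 1 + 1 + 1 + 1 + 0 + 1 = 5 ≡ 1 (mod 2).
  s_3 = 1 + 1 + 1 + 1 + 1 + 1 + 0 + 1 = 7 ≡ 1 (mod 2).
  s_4 = 0 + 1 + 0 + 1 + 0 + 1 + 1 + 1 = 5 ≡ 1 (mod 2).
s = (1, 1, 1, 1)^T — this equals column 15 of H (binary 1111), so error is at position 15.
Correct: flip bit 15 of r = 011001100111101 to get c = 011001100111100.


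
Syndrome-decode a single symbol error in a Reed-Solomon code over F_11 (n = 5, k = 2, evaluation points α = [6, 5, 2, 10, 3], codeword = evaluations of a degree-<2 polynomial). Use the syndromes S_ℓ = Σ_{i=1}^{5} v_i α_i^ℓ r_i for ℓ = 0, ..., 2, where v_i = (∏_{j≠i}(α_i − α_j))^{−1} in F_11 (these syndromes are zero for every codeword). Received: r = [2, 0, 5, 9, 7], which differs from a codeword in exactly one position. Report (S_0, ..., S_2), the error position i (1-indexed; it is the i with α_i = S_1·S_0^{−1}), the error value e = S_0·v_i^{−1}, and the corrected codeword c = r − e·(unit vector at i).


S = (6, 5, 6), error at position 4, error magnitude e = 10, c = [2, 0, 5, 10, 7].

Step 1: column multipliers v_i = (∏_{j≠i}(α_i − α_j))^{−1} mod 11.
  i = 1 (α = 6): (6−5)(6−2)(6−10)(6−3) = 1·4·(−4)·3 = −48 ≡ 7, so v_1 = 7^{−1} = 8 (mod 11).
  i = 2 (α = 5): (5−6)(5−2)(5−10)(5−3) = (−1)·3·(−5)·2 = 30 ≡ 8, so v_2 = 8^{−1} = 7 (mod 11).
  i = 3 (α = 2): (2−6)(2−5)(2−10)(2−3) = (−4)·(−3)·(−8)·(−1) = 96 ≡ 8, so v_3 = 8^{−1} = 7 (mod 11).
  i = 4 (α = 10): (10−6)(10−5)(10−2)(10−3) = 4·5·8·7 = 1120 ≡ 9, so v_4 = 9^{−1} = 5 (mod 11).
  i = 5 (α = 3): (3−6)(3−5)(3−2)(3−10) = (−3)·(−2)·1·(−7) = −42 ≡ 2, so v_5 = 2^{−1} = 6 (mod 11).
  v = [8, 7, 7, 5, 6].
Step 2: syndromes of r = [2, 0, 5, 9, 7] (all sums mod 11).
  S_0 = Σ v_i r_i = 8·2 + 7·0 + 7·5 + 5·9 + 6·7 = 138 ≡ 6.
  S_1 = Σ v_i α_i r_i = 8·6·2 + 7·5·0 + 7·2·5 + 5·10·9 + 6·3·7 = 742 ≡ 5.
  α_i^2 mod 11 = [3, 3, 4, 1, 9].
  S_2 = Σ v_i α_i^2 r_i = 8·3·2 + 7·3·0 + 7·4·5 + 5·1·9 + 6·9·7 = 611 ≡ 6.
  S = (6, 5, 6) ≠ 0, so r is not a codeword (an error is present).
Step 3: locate the error. For a single error e at position i, S_ℓ = v_i·e·α_i^ℓ, so α_err = S_1/S_0.
  S_0^{−1} = 6^{−1} = 2 (mod 11), so α_err = 5·2 = 10 ≡ 10 = α_4. Error position i = 4.
  Consistency check: S_2/S_1 = 6·9 = 54 ≡ 10 = α_err ✓ (single-error assumption holds).
Step 4: error magnitude e = S_0/v_4 = S_0·∏_{j≠4}(α_4 − α_j) = 6·9 = 54 ≡ 10 (mod 11).
Step 5: correct position 4: c_4 = r_4 − e = 9 − 10 ≡ 10 (mod 11). Hence c = [2, 0, 5, 10, 7].
  Check: interpolating c through the α_i gives m(x) = 1 + 2·x (degree < 2) with m(α_i) = c_i for every i, so c is indeed a codeword.


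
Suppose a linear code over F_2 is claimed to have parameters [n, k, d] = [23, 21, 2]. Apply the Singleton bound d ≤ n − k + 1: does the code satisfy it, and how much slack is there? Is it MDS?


Singleton RHS = n − k + 1 = 3, slack = 1, bound satisfied, not MDS.

Singleton bound: d ≤ n − k + 1.
Here n = 23, k = 21, so n − k + 1 = 3.
Given d = 2, check d ≤ 3: YES.
Slack = (n − k + 1) − d = 1.
The code is NOT MDS (slack = 1 > 0).
Description: the claimed parameters are [23, 21, 2]_2; such a code would be non-MDS.


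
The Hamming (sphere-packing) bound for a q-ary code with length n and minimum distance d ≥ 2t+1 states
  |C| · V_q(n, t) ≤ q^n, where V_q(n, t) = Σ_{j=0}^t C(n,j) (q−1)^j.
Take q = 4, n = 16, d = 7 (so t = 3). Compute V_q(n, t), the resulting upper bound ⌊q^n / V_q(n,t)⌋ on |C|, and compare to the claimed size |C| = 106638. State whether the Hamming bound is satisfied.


V_q(n, t) = 16249, q^n = 4294967296, Hamming bound = 264321, |C| = 106638 ≤ bound (satisfied).

Step 1: Compute V_q(n, t) = Σ_{j=0}^3 C(n, j) (q−1)^j.
  j = 0: C(16,0)·(3)^0 = 1·1 = 1.
  j = 1: C(16,1)·(3)^1 = 16·3 = 48.
  j = 2: C(16,2)·(3)^2 = 120·9 = 1080.
  j = 3: C(16,3)·(3)^3 = 560·27 = 15120.
  V_q(n, t) = 1 + 48 + 1080 + 15120 = 16249.
Step 2: q^n = 4^16 = 4294967296.
Step 3: Hamming bound ⌊q^n / V_q(n,t)⌋ = ⌊4294967296/16249⌋ = 264321.
Step 4: Compare |C| = 106638 to 264321: satisfied.
The claimed |C| lies below the Hamming bound.


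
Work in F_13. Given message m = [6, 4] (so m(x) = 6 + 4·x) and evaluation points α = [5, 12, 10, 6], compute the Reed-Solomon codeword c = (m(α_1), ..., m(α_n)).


c = [0, 2, 7, 4]

Message polynomial: m(x) = 6 + 4·x (mod 13).
For each evaluation point α_i, compute m(α_i) mod 13:
  α_1 = 5: Horner steps 4 → 0, so m(5) = 0.
  α_2 = 12: Horner steps 4 → 2, so m(12) = 2.
  α_3 = 10: Horner steps 4 → 7, so m(10) = 7.
  α_4 = 6: Horner steps 4 → 4, so m(6) = 4.
Codeword c = [0, 2, 7, 4] ∈ F_13^4.


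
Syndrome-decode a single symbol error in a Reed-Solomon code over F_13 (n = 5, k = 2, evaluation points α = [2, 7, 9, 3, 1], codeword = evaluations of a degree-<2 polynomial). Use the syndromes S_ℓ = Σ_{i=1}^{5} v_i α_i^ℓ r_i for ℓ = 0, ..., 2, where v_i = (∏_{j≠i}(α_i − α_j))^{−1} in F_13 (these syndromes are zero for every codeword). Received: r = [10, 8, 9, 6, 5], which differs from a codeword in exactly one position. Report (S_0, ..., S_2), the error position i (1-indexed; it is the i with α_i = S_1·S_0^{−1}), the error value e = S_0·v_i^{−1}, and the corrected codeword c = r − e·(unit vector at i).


S = (6, 12, 11), error at position 1, error magnitude e = 11, c = [12, 8, 9, 6, 5].

Step 1: column multipliers v_i = (∏_{j≠i}(α_i − α_j))^{−1} mod 13.
  i = 1 (α = 2): (2−7)(2−9)(2−3)(2−1) = (−5)·(−7)·(−1)·1 = −35 ≡ 4, so v_1 = 4^{−1} = 10 (mod 13).
  i = 2 (α = 7): (7−2)(7−9)(7−3)(7−1) = 5·(−2)·4·6 = −240 ≡ 7, so v_2 = 7^{−1} = 2 (mod 13).
  i = 3 (α = 9): (9−2)(9−7)(9−3)(9−1) = 7·2·6·8 = 672 ≡ 9, so v_3 = 9^{−1} = 3 (mod 13).
  i = 4 (α = 3): (3−2)(3−7)(3−9)(3−1) = 1·(−4)·(−6)·2 = 48 ≡ 9, so v_4 = 9^{−1} = 3 (mod 13).
  i = 5 (α = 1): (1−2)(1−7)(1−9)(1−3) = (−1)·(−6)·(−8)·(−2) = 96 ≡ 5, so v_5 = 5^{−1} = 8 (mod 13).
  v = [10, 2, 3, 3, 8].
Step 2: syndromes of r = [10, 8, 9, 6, 5] (all sums mod 13).
  S_0 = Σ v_i r_i = 10·10 + 2·8 + 3·9 + 3·6 + 8·5 = 201 ≡ 6.
  S_1 = Σ v_i α_i r_i = 10·2·10 + 2·7·8 + 3·9·9 + 3·3·6 + 8·1·5 = 649 ≡ 12.
  α_i^2 mod 13 = [4, 10, 3, 9, 1].
  S_2 = Σ v_i α_i^2 r_i = 10·4·10 + 2·10·8 + 3·3·9 + 3·9·6 + 8·1·5 = 843 ≡ 11.
  S = (6, 12, 11) ≠ 0, so r is not a codeword (an error is present).
Step 3: locate the error. For a single error e at position i, S_ℓ = v_i·e·α_i^ℓ, so α_err = S_1/S_0.
  S_0^{−1} = 6^{−1} = 11 (mod 13), so α_err = 12·11 = 132 ≡ 2 = α_1. Error position i = 1.
  Consistency check: S_2/S_1 = 11·12 = 132 ≡ 2 = α_err ✓ (single-error assumption holds).
Step 4: error magnitude e = S_0/v_1 = S_0·∏_{j≠1}(α_1 − α_j) = 6·4 = 24 ≡ 11 (mod 13).
Step 5: correct position 1: c_1 = r_1 − e = 10 − 11 ≡ 12 (mod 13). Hence c = [12, 8, 9, 6, 5].
  Check: interpolating c through the α_i gives m(x) = 11 + 7·x (degree < 2) with m(α_i) = c_i for every i, so c is indeed a codeword.


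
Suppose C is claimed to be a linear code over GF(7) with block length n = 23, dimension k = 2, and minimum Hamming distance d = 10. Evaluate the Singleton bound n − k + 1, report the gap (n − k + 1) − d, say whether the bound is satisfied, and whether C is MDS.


Singleton RHS = n − k + 1 = 22, slack = 12, bound satisfied, not MDS.

Singleton bound: d ≤ n − k + 1.
Here n = 23, k = 2, so n − k + 1 = 22.
Given d = 10, check d ≤ 22: YES.
Slack = (n − k + 1) − d = 12.
The code is NOT MDS (slack = 12 > 0).
Description: the claimed parameters are [23, 2, 10]_7; such a code would be non-MDS.
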